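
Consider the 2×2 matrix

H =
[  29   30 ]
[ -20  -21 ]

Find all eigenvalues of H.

-1, 9

det(H - μI) = (29 - μ)(-21 - μ) - (30)·(-20) = μ^2 - 8μ - 9.
This factors as (μ + 1)·(μ - 9) = 0.
Eigenvalues: -1, 9.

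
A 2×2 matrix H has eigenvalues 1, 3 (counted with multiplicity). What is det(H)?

3

det(H) is the product of the eigenvalues: (1) · (3) = 3.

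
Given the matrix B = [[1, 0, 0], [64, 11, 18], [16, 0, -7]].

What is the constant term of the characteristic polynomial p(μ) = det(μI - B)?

p(0) = det(0·I − B) = det(−B) = (−1)^3·det(B).
det(B) = -77, so p(0) = 77.

77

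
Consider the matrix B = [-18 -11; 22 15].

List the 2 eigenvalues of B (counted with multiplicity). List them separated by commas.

det(B - lambda·I) = (-18 - lambda)(15 - lambda) - (-11)·(22) = lambda^2 + 3·lambda - 28.
This factors as (lambda + 7)·(lambda - 4) = 0.
Eigenvalues: -7, 4.

-7, 4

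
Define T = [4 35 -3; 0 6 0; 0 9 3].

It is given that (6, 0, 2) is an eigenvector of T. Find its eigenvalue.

3

Compute Tv: T·(6, 0, 2) = (18, 0, 6).
Since Tv = λv, compare component 1: 18 = λ·6, so λ = 3.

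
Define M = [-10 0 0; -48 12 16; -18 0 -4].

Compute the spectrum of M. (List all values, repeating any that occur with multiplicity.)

-10, -4, 12

Set up det(λI - M) = 0.
Expanding along the first row, p(λ) = λ^3 + 2λ^2 - 128λ - 480.
Rational-root test: λ = -4 gives p(-4) = 0.
Factor out (λ + 4): p(λ) = (λ + 4)·(λ^2 - 2λ - 120).
The quadratic factors as (λ + 10)·(λ - 12).
Eigenvalues: -10, -4, 12.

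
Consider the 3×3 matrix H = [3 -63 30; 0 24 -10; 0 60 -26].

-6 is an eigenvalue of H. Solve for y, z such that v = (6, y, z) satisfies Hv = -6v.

We need (H + 6I)v = 0.
H + 6I = [[9, -63, 30], [0, 30, -10], [0, 60, -20]].
Row 1: (9)·6 + (-63)·y + (30)·z = 0
Row 2: (0)·6 + (30)·y + (-10)·z = 0
Row 3: (0)·6 + (60)·y + (-20)·z = 0
Solving gives y = -2, z = -6.
Check: H·(6, -2, -6) = (-36, 12, 36) = -6·(6, -2, -6).

-2, -6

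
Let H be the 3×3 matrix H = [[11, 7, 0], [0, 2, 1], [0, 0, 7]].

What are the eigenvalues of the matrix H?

2, 7, 11

H is upper triangular, so its eigenvalues are the diagonal entries.
Diagonal: 11, 2, 7.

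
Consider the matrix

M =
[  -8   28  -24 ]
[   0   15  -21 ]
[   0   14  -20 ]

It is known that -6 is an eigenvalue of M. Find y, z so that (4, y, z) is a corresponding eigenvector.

2, 2

We need (M + 6I)v = 0.
M + 6I = [[-2, 28, -24], [0, 21, -21], [0, 14, -14]].
Row 1: (-2)·4 + (28)·y + (-24)·z = 0
Row 2: (0)·4 + (21)·y + (-21)·z = 0
Row 3: (0)·4 + (14)·y + (-14)·z = 0
Solving gives y = 2, z = 2.
Check: M·(4, 2, 2) = (-24, -12, -12) = -6·(4, 2, 2).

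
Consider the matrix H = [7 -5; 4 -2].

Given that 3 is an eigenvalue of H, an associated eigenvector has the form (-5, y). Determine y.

-4

We need (H - 3I)v = 0.
H - 3I = [[4, -5], [4, -5]].
Row 1: (4)·-5 + (-5)·y = 0
Row 2: (4)·-5 + (-5)·y = 0
Solving gives y = -4.
Check: H·(-5, -4) = (-15, -12) = 3·(-5, -4).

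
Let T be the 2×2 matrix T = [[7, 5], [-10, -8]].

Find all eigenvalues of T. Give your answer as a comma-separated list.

-3, 2

det(T - lambda·I) = (7 - lambda)(-8 - lambda) - (5)·(-10) = lambda^2 + lambda - 6.
This factors as (lambda + 3)·(lambda - 2) = 0.
Eigenvalues: -3, 2.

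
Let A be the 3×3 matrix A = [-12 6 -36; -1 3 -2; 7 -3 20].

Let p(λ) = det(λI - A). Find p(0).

-36

p(0) = det(0·I − A) = det(−A) = (−1)^3·det(A).
det(A) = 36, so p(0) = -36.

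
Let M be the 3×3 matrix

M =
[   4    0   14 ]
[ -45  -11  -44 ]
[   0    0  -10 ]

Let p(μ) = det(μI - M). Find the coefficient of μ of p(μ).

p(μ) = μ^3 + 17μ^2 + 26μ - 440.
The coefficient of μ is 26.

26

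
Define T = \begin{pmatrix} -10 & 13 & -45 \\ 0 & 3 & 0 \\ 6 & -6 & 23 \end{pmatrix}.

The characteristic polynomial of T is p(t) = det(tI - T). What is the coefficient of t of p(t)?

p(t) = t^3 - 16t^2 + 79t - 120.
The coefficient of t is 79.

79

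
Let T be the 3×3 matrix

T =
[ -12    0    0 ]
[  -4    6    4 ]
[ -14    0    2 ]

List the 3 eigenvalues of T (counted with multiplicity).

Compute the characteristic polynomial p(λ) = det(λI - T).
Expanding the 3×3 determinant: p(λ) = λ^3 + 4λ^2 - 84λ + 144.
Since p(2) = 0, λ = 2 is a root.
Dividing by (λ - 2) leaves λ^2 + 6λ - 72.
The quadratic factors as (λ + 12)·(λ - 6).
Eigenvalues: -12, 2, 6.

-12, 2, 6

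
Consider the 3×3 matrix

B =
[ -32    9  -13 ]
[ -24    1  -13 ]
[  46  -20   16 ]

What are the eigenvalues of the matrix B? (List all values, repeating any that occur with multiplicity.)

The characteristic polynomial is p(μ) = det(μI - B).
Expanding along the first row, p(μ) = μ^3 + 15μ^2 + 26μ - 240.
Try μ = -8: p(-8) = 0, so -8 is a root.
Factor out (μ + 8): p(μ) = (μ + 8)·(μ^2 + 7μ - 30).
The quadratic factors as (μ + 10)·(μ - 3).
Eigenvalues: -10, -8, 3.

-10, -8, 3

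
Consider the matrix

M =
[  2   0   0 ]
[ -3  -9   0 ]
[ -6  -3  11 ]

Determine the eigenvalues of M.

M is lower triangular, so its eigenvalues are the diagonal entries.
Diagonal: 2, -9, 11.

-9, 2, 11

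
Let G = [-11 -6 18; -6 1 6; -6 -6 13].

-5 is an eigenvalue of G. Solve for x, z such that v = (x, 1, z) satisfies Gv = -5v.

We need (G + 5I)v = 0.
G + 5I = [[-6, -6, 18], [-6, 6, 6], [-6, -6, 18]].
Row 1: (-6)·x + (-6)·1 + (18)·z = 0
Row 2: (-6)·x + (6)·1 + (6)·z = 0
Row 3: (-6)·x + (-6)·1 + (18)·z = 0
Solving gives x = 2, z = 1.
Check: G·(2, 1, 1) = (-10, -5, -5) = -5·(2, 1, 1).

2, 1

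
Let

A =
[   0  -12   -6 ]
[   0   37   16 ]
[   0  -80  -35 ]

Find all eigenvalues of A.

Compute the characteristic polynomial p(r) = det(rI - A).
Cofactor expansion gives p(r) = r^3 - 2r^2 - 15r.
Since p(0) = 0, r = 0 is a root.
Factor out r: p(r) = r·(r^2 - 2r - 15).
The quadratic factors as (r + 3)·(r - 5).
Eigenvalues: -3, 0, 5.

-3, 0, 5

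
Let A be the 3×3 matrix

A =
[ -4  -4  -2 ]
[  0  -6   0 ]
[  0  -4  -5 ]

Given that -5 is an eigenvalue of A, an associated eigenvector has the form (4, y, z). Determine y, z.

0, 2

We need (A + 5I)v = 0.
A + 5I = [[1, -4, -2], [0, -1, 0], [0, -4, 0]].
Row 1: (1)·4 + (-4)·y + (-2)·z = 0
Row 2: (0)·4 + (-1)·y + (0)·z = 0
Row 3: (0)·4 + (-4)·y + (0)·z = 0
Solving gives y = 0, z = 2.
Check: A·(4, 0, 2) = (-20, 0, -10) = -5·(4, 0, 2).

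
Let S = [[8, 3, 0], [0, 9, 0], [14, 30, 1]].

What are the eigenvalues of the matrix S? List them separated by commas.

1, 8, 9

Compute the characteristic polynomial p(t) = det(tI - S).
Cofactor expansion gives p(t) = t^3 - 18t^2 + 89t - 72.
Try t = 1: p(1) = 0, so 1 is a root.
Factor out (t - 1): p(t) = (t - 1)·(t^2 - 17t + 72).
The quadratic factors as (t - 8)·(t - 9).
Eigenvalues: 1, 8, 9.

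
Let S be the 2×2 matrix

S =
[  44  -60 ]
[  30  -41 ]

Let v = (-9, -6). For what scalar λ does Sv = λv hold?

4

Compute Sv: S·(-9, -6) = (-36, -24).
Since Sv = λv, compare component 1: -36 = λ·-9, so λ = 4.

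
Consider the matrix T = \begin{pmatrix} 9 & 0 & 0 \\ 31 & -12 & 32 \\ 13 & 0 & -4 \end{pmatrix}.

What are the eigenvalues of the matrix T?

Set up det(lambda·I - T) = 0.
Cofactor expansion gives p(lambda) = lambda^3 + 7·lambda^2 - 96·lambda - 432.
Since p(-4) = 0, lambda = -4 is a root.
Factor out (lambda + 4): p(lambda) = (lambda + 4)·(lambda^2 + 3·lambda - 108).
The quadratic factors as (lambda + 12)·(lambda - 9).
Eigenvalues: -12, -4, 9.

-12, -4, 9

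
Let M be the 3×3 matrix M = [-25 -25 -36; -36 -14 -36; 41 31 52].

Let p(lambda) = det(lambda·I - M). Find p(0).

p(0) = det(0·I − M) = det(−M) = (−1)^3·det(M).
det(M) = -88, so p(0) = 88.

88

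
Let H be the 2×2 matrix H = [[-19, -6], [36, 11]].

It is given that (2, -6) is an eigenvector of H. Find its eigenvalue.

Compute Hv: H·(2, -6) = (-2, 6).
Since Hv = λv, compare component 1: -2 = λ·2, so λ = -1.

-1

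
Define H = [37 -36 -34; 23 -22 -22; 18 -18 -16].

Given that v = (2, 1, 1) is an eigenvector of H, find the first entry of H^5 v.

64

First find the eigenvalue: Hv = (4, 2, 2) = 2·(2, 1, 1), so λ = 2.
Then H^5 v = λ^5·v = 2^5·(2, 1, 1) = 32·(2, 1, 1) = (64, 32, 32).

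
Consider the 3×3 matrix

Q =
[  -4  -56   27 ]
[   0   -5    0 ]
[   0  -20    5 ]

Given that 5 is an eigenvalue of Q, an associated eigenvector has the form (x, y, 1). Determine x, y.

We need (Q - 5I)v = 0.
Q - 5I = [[-9, -56, 27], [0, -10, 0], [0, -20, 0]].
Row 1: (-9)·x + (-56)·y + (27)·1 = 0
Row 2: (0)·x + (-10)·y + (0)·1 = 0
Row 3: (0)·x + (-20)·y + (0)·1 = 0
Solving gives x = 3, y = 0.
Check: Q·(3, 0, 1) = (15, 0, 5) = 5·(3, 0, 1).

3, 0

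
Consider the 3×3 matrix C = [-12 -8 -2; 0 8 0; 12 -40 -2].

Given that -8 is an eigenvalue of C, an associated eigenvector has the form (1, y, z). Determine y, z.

0, -2

We need (C + 8I)v = 0.
C + 8I = [[-4, -8, -2], [0, 16, 0], [12, -40, 6]].
Row 1: (-4)·1 + (-8)·y + (-2)·z = 0
Row 2: (0)·1 + (16)·y + (0)·z = 0
Row 3: (12)·1 + (-40)·y + (6)·z = 0
Solving gives y = 0, z = -2.
Check: C·(1, 0, -2) = (-8, 0, 16) = -8·(1, 0, -2).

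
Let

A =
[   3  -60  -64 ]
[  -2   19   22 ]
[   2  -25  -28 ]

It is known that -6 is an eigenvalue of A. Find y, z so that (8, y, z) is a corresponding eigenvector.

-2, 3

We need (A + 6I)v = 0.
A + 6I = [[9, -60, -64], [-2, 25, 22], [2, -25, -22]].
Row 1: (9)·8 + (-60)·y + (-64)·z = 0
Row 2: (-2)·8 + (25)·y + (22)·z = 0
Row 3: (2)·8 + (-25)·y + (-22)·z = 0
Solving gives y = -2, z = 3.
Check: A·(8, -2, 3) = (-48, 12, -18) = -6·(8, -2, 3).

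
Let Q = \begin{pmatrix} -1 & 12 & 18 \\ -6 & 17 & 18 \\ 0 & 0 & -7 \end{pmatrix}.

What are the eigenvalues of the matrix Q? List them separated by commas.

-7, 5, 11

Set up det(λI - Q) = 0.
Cofactor expansion gives p(λ) = λ^3 - 9λ^2 - 57λ + 385.
Since p(5) = 0, λ = 5 is a root.
Factor out (λ - 5): p(λ) = (λ - 5)·(λ^2 - 4λ - 77).
The quadratic factors as (λ + 7)·(λ - 11).
Eigenvalues: -7, 5, 11.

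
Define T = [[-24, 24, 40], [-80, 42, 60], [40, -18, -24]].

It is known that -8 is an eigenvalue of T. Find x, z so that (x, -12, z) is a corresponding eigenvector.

We need (T + 8I)v = 0.
T + 8I = [[-16, 24, 40], [-80, 50, 60], [40, -18, -16]].
Row 1: (-16)·x + (24)·-12 + (40)·z = 0
Row 2: (-80)·x + (50)·-12 + (60)·z = 0
Row 3: (40)·x + (-18)·-12 + (-16)·z = 0
Solving gives x = -3, z = 6.
Check: T·(-3, -12, 6) = (24, 96, -48) = -8·(-3, -12, 6).

-3, 6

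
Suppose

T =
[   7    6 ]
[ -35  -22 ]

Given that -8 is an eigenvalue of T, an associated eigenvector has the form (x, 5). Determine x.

-2

We need (T + 8I)v = 0.
T + 8I = [[15, 6], [-35, -14]].
Row 1: (15)·x + (6)·5 = 0
Row 2: (-35)·x + (-14)·5 = 0
Solving gives x = -2.
Check: T·(-2, 5) = (16, -40) = -8·(-2, 5).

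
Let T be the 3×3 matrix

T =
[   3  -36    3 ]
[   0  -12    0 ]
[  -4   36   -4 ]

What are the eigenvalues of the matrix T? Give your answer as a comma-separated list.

-12, -1, 0

Set up det(λI - T) = 0.
Expanding along the first row, p(λ) = λ^3 + 13λ^2 + 12λ.
Try λ = -12: p(-12) = 0, so -12 is a root.
Dividing by (λ + 12) leaves λ^2 + λ.
The quadratic factors as (λ + 1)·λ.
Eigenvalues: -12, -1, 0.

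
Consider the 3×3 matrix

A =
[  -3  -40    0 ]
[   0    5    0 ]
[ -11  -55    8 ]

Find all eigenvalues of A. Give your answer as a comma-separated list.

Set up det(λI - A) = 0.
Expanding the 3×3 determinant: p(λ) = λ^3 - 10λ^2 + λ + 120.
Since p(-3) = 0, λ = -3 is a root.
Factor out (λ + 3): p(λ) = (λ + 3)·(λ^2 - 13λ + 40).
The quadratic factors as (λ - 5)·(λ - 8).
Eigenvalues: -3, 5, 8.

-3, 5, 8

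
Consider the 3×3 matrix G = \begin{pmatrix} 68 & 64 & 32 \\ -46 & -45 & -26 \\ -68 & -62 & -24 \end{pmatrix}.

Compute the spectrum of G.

-12, 4, 7

Compute the characteristic polynomial p(λ) = det(λI - G).
Expanding along the first row, p(λ) = λ^3 + λ^2 - 104λ + 336.
Since p(4) = 0, λ = 4 is a root.
Factor out (λ - 4): p(λ) = (λ - 4)·(λ^2 + 5λ - 84).
The quadratic factors as (λ + 12)·(λ - 7).
Eigenvalues: -12, 4, 7.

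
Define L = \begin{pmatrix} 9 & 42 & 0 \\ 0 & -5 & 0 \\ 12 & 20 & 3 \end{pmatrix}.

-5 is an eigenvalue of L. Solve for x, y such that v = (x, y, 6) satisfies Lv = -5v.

-9, 3

We need (L + 5I)v = 0.
L + 5I = [[14, 42, 0], [0, 0, 0], [12, 20, 8]].
Row 1: (14)·x + (42)·y + (0)·6 = 0
Row 2: (0)·x + (0)·y + (0)·6 = 0
Row 3: (12)·x + (20)·y + (8)·6 = 0
Solving gives x = -9, y = 3.
Check: L·(-9, 3, 6) = (45, -15, -30) = -5·(-9, 3, 6).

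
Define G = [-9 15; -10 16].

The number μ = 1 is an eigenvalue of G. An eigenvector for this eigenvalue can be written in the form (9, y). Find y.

We need (G - 1I)v = 0.
G - 1I = [[-10, 15], [-10, 15]].
Row 1: (-10)·9 + (15)·y = 0
Row 2: (-10)·9 + (15)·y = 0
Solving gives y = 6.
Check: G·(9, 6) = (9, 6) = 1·(9, 6).

6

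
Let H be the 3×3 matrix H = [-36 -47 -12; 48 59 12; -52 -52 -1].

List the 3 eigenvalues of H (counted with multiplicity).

-1, 11, 12

Compute the characteristic polynomial p(lambda) = det(lambda·I - H).
Cofactor expansion gives p(lambda) = lambda^3 - 22·lambda^2 + 109·lambda + 132.
Try lambda = -1: p(-1) = 0, so -1 is a root.
Dividing by (lambda + 1) leaves lambda^2 - 23·lambda + 132.
The quadratic factors as (lambda - 11)·(lambda - 12).
Eigenvalues: -1, 11, 12.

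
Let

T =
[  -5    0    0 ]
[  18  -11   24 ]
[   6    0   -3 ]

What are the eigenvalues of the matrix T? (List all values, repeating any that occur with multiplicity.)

-11, -5, -3

Set up det(μI - T) = 0.
Cofactor expansion gives p(μ) = μ^3 + 19μ^2 + 103μ + 165.
Rational-root test: μ = -11 gives p(-11) = 0.
Dividing by (μ + 11) leaves μ^2 + 8μ + 15.
The quadratic factors as (μ + 5)·(μ + 3).
Eigenvalues: -11, -5, -3.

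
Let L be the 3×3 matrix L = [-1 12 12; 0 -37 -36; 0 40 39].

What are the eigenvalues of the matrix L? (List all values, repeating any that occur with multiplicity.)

-1, -1, 3

The characteristic polynomial is p(s) = det(sI - L).
Cofactor expansion gives p(s) = s^3 - s^2 - 5s - 3.
Try s = 3: p(3) = 0, so 3 is a root.
Dividing by (s - 3) leaves s^2 + 2s + 1.
The quadratic factor is (s + 1)^2.
Eigenvalues: -1, -1, 3.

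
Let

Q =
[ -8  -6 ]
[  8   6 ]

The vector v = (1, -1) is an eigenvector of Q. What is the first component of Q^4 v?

First find the eigenvalue: Qv = (-2, 2) = -2·(1, -1), so λ = -2.
Then Q^4 v = λ^4·v = (-2)^4·(1, -1) = 16·(1, -1) = (16, -16).

16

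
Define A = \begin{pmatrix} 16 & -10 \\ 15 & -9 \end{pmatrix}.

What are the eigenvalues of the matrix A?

det(A - sI) = (16 - s)(-9 - s) - (-10)·(15) = s^2 - 7s + 6.
This factors as (s - 1)·(s - 6) = 0.
Eigenvalues: 1, 6.

1, 6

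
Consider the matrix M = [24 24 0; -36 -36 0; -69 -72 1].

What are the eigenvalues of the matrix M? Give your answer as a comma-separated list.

Compute the characteristic polynomial p(s) = det(sI - M).
Expanding along the first row, p(s) = s^3 + 11s^2 - 12s.
Since p(1) = 0, s = 1 is a root.
Dividing by (s - 1) leaves s^2 + 12s.
The quadratic factors as (s + 12)·s.
Eigenvalues: -12, 0, 1.

-12, 0, 1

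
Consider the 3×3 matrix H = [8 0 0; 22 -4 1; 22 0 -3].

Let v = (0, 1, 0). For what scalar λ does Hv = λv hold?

-4

Compute Hv: H·(0, 1, 0) = (0, -4, 0).
Since Hv = λv, compare component 2: -4 = λ·1, so λ = -4.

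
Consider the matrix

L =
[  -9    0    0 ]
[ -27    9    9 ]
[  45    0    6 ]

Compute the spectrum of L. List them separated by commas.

-9, 6, 9

The characteristic polynomial is p(λ) = det(λI - L).
Expanding along the first row, p(λ) = λ^3 - 6λ^2 - 81λ + 486.
Try λ = -9: p(-9) = 0, so -9 is a root.
Dividing by (λ + 9) leaves λ^2 - 15λ + 54.
The quadratic factors as (λ - 6)·(λ - 9).
Eigenvalues: -9, 6, 9.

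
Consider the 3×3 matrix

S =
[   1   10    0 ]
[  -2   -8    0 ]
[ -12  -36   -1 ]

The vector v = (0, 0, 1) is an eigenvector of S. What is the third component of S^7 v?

-1

First find the eigenvalue: Sv = (0, 0, -1) = -1·(0, 0, 1), so λ = -1.
Then S^7 v = λ^7·v = (-1)^7·(0, 0, 1) = -1·(0, 0, 1) = (0, 0, -1).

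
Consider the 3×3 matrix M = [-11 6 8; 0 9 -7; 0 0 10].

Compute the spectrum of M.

-11, 9, 10

M is upper triangular, so its eigenvalues are the diagonal entries.
Diagonal: -11, 9, 10.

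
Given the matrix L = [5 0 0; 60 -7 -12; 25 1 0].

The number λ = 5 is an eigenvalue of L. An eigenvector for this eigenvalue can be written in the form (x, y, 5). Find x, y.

1, 0

We need (L - 5I)v = 0.
L - 5I = [[0, 0, 0], [60, -12, -12], [25, 1, -5]].
Row 1: (0)·x + (0)·y + (0)·5 = 0
Row 2: (60)·x + (-12)·y + (-12)·5 = 0
Row 3: (25)·x + (1)·y + (-5)·5 = 0
Solving gives x = 1, y = 0.
Check: L·(1, 0, 5) = (5, 0, 25) = 5·(1, 0, 5).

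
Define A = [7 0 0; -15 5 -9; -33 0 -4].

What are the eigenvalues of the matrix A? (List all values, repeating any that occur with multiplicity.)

-4, 5, 7

The characteristic polynomial is p(r) = det(rI - A).
Cofactor expansion gives p(r) = r^3 - 8r^2 - 13r + 140.
Rational-root test: r = 5 gives p(5) = 0.
Dividing by (r - 5) leaves r^2 - 3r - 28.
The quadratic factors as (r + 4)·(r - 7).
Eigenvalues: -4, 5, 7.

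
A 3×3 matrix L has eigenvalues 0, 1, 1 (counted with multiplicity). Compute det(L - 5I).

If L has eigenvalues 0, 1, 1, then L - 5I has eigenvalues -5, -4, -4.
det(L - 5I) = (-5) · (-4) · (-4) = -80.

-80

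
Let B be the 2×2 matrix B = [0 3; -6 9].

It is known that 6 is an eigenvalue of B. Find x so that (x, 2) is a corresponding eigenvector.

We need (B - 6I)v = 0.
B - 6I = [[-6, 3], [-6, 3]].
Row 1: (-6)·x + (3)·2 = 0
Row 2: (-6)·x + (3)·2 = 0
Solving gives x = 1.
Check: B·(1, 2) = (6, 12) = 6·(1, 2).

1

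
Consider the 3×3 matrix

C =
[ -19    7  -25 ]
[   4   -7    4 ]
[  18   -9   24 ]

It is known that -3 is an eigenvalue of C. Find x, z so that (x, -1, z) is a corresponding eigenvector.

-2, 1

We need (C + 3I)v = 0.
C + 3I = [[-16, 7, -25], [4, -4, 4], [18, -9, 27]].
Row 1: (-16)·x + (7)·-1 + (-25)·z = 0
Row 2: (4)·x + (-4)·-1 + (4)·z = 0
Row 3: (18)·x + (-9)·-1 + (27)·z = 0
Solving gives x = -2, z = 1.
Check: C·(-2, -1, 1) = (6, 3, -3) = -3·(-2, -1, 1).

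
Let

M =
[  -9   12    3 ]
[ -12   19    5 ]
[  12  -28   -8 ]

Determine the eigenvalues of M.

The characteristic polynomial is p(μ) = det(μI - M).
Expanding the 3×3 determinant: p(μ) = μ^3 - 2μ^2 - 3μ.
Since p(-1) = 0, μ = -1 is a root.
Factor out (μ + 1): p(μ) = (μ + 1)·(μ^2 - 3μ).
The quadratic factors as μ·(μ - 3).
Eigenvalues: -1, 0, 3.

-1, 0, 3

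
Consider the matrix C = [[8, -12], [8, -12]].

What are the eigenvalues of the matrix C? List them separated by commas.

-4, 0

det(C - μI) = (8 - μ)(-12 - μ) - (-12)·(8) = μ^2 + 4μ.
This factors as (μ + 4)·μ = 0.
Eigenvalues: -4, 0.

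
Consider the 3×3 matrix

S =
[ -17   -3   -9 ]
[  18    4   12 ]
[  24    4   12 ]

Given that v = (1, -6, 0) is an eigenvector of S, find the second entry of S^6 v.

First find the eigenvalue: Sv = (1, -6, 0) = 1·(1, -6, 0), so λ = 1.
Then S^6 v = λ^6·v = 1^6·(1, -6, 0) = 1·(1, -6, 0) = (1, -6, 0).

-6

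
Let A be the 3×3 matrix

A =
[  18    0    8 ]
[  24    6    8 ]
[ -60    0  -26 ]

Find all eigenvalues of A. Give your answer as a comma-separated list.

The characteristic polynomial is p(s) = det(sI - A).
Expanding along the first row, p(s) = s^3 + 2s^2 - 36s - 72.
Rational-root test: s = -2 gives p(-2) = 0.
Dividing by (s + 2) leaves s^2 - 36.
The quadratic factors as (s + 6)·(s - 6).
Eigenvalues: -6, -2, 6.

-6, -2, 6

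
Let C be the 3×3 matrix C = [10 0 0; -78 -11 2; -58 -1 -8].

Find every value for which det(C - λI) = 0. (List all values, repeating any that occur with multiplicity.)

-10, -9, 10

Set up det(λI - C) = 0.
Expanding the 3×3 determinant: p(λ) = λ^3 + 9λ^2 - 100λ - 900.
Try λ = -10: p(-10) = 0, so -10 is a root.
Factor out (λ + 10): p(λ) = (λ + 10)·(λ^2 - λ - 90).
The quadratic factors as (λ + 9)·(λ - 10).
Eigenvalues: -10, -9, 10.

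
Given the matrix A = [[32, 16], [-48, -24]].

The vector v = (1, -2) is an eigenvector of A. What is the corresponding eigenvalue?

0

Compute Av: A·(1, -2) = (0, 0).
Since Av = λv, compare component 1: 0 = λ·1, so λ = 0.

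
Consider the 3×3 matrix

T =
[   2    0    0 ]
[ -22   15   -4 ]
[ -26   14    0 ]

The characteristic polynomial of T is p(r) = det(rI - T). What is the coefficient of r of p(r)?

86

p(r) = r^3 - 17r^2 + 86r - 112.
The coefficient of r is 86.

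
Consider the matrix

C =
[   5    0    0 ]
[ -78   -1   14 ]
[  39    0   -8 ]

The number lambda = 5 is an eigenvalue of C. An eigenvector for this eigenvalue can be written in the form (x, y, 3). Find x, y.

1, -6

We need (C - 5I)v = 0.
C - 5I = [[0, 0, 0], [-78, -6, 14], [39, 0, -13]].
Row 1: (0)·x + (0)·y + (0)·3 = 0
Row 2: (-78)·x + (-6)·y + (14)·3 = 0
Row 3: (39)·x + (0)·y + (-13)·3 = 0
Solving gives x = 1, y = -6.
Check: C·(1, -6, 3) = (5, -30, 15) = 5·(1, -6, 3).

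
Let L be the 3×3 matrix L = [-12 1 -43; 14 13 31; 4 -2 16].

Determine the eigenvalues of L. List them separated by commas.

The characteristic polynomial is p(lambda) = det(lambda·I - L).
Expanding the 3×3 determinant: p(lambda) = lambda^3 - 17·lambda^2 + 80·lambda - 100.
Rational-root test: lambda = 10 gives p(10) = 0.
Dividing by (lambda - 10) leaves lambda^2 - 7·lambda + 10.
The quadratic factors as (lambda - 2)·(lambda - 5).
Eigenvalues: 2, 5, 10.

2, 5, 10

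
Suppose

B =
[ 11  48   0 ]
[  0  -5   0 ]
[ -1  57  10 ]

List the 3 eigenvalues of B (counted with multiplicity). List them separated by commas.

Compute the characteristic polynomial p(λ) = det(λI - B).
Cofactor expansion gives p(λ) = λ^3 - 16λ^2 + 5λ + 550.
Try λ = 11: p(11) = 0, so 11 is a root.
Dividing by (λ - 11) leaves λ^2 - 5λ - 50.
The quadratic factors as (λ + 5)·(λ - 10).
Eigenvalues: -5, 10, 11.

-5, 10, 11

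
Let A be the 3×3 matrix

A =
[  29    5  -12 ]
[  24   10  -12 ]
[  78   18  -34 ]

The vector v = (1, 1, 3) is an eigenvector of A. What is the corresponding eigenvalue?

Compute Av: A·(1, 1, 3) = (-2, -2, -6).
Since Av = λv, compare component 1: -2 = λ·1, so λ = -2.

-2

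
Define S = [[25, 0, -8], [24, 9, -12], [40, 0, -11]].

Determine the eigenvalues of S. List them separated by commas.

5, 9, 9

Set up det(tI - S) = 0.
Expanding along the first row, p(t) = t^3 - 23t^2 + 171t - 405.
Since p(5) = 0, t = 5 is a root.
Factor out (t - 5): p(t) = (t - 5)·(t^2 - 18t + 81).
The quadratic factor is (t - 9)^2.
Eigenvalues: 5, 9, 9.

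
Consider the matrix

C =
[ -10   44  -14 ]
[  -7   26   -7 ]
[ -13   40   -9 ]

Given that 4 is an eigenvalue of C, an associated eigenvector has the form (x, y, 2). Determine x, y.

We need (C - 4I)v = 0.
C - 4I = [[-14, 44, -14], [-7, 22, -7], [-13, 40, -13]].
Row 1: (-14)·x + (44)·y + (-14)·2 = 0
Row 2: (-7)·x + (22)·y + (-7)·2 = 0
Row 3: (-13)·x + (40)·y + (-13)·2 = 0
Solving gives x = -2, y = 0.
Check: C·(-2, 0, 2) = (-8, 0, 8) = 4·(-2, 0, 2).

-2, 0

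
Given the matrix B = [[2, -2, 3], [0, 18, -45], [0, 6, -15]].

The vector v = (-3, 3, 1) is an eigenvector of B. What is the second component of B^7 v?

6561

First find the eigenvalue: Bv = (-9, 9, 3) = 3·(-3, 3, 1), so λ = 3.
Then B^7 v = λ^7·v = 3^7·(-3, 3, 1) = 2187·(-3, 3, 1) = (-6561, 6561, 2187).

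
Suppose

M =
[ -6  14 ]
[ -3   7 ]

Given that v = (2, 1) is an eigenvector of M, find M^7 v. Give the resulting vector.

(2, 1)

First find the eigenvalue: Mv = (2, 1) = 1·(2, 1), so λ = 1.
Then M^7 v = λ^7·v = 1^7·(2, 1) = 1·(2, 1) = (2, 1).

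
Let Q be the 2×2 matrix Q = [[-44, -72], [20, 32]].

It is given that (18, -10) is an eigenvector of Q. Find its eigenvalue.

-4

Compute Qv: Q·(18, -10) = (-72, 40).
Since Qv = λv, compare component 1: -72 = λ·18, so λ = -4.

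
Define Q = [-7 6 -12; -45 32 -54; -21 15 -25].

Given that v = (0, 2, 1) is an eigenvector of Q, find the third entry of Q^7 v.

First find the eigenvalue: Qv = (0, 10, 5) = 5·(0, 2, 1), so λ = 5.
Then Q^7 v = λ^7·v = 5^7·(0, 2, 1) = 78125·(0, 2, 1) = (0, 156250, 78125).

78125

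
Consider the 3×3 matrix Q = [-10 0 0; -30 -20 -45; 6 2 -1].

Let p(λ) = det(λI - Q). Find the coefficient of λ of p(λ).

320

p(λ) = λ^3 + 31λ^2 + 320λ + 1100.
The coefficient of λ is 320.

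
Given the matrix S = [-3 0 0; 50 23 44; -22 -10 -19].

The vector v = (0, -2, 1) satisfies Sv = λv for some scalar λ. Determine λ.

Compute Sv: S·(0, -2, 1) = (0, -2, 1).
Since Sv = λv, compare component 2: -2 = λ·-2, so λ = 1.

1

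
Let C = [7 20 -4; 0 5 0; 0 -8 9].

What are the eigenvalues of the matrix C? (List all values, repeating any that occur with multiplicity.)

Set up det(λI - C) = 0.
Cofactor expansion gives p(λ) = λ^3 - 21λ^2 + 143λ - 315.
Try λ = 7: p(7) = 0, so 7 is a root.
Factor out (λ - 7): p(λ) = (λ - 7)·(λ^2 - 14λ + 45).
The quadratic factors as (λ - 5)·(λ - 9).
Eigenvalues: 5, 7, 9.

5, 7, 9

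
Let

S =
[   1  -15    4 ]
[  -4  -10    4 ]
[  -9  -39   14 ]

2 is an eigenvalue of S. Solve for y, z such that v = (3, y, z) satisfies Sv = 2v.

We need (S - 2I)v = 0.
S - 2I = [[-1, -15, 4], [-4, -12, 4], [-9, -39, 12]].
Row 1: (-1)·3 + (-15)·y + (4)·z = 0
Row 2: (-4)·3 + (-12)·y + (4)·z = 0
Row 3: (-9)·3 + (-39)·y + (12)·z = 0
Solving gives y = 3, z = 12.
Check: S·(3, 3, 12) = (6, 6, 24) = 2·(3, 3, 12).

3, 12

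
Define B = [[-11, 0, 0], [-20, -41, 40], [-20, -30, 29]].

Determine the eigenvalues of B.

-11, -11, -1

Set up det(rI - B) = 0.
Expanding along the first row, p(r) = r^3 + 23r^2 + 143r + 121.
Since p(-1) = 0, r = -1 is a root.
Dividing by (r + 1) leaves r^2 + 22r + 121.
The quadratic factor is (r + 11)^2.
Eigenvalues: -11, -11, -1.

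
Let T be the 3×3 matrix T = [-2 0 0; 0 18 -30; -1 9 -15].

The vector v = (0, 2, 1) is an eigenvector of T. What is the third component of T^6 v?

729

First find the eigenvalue: Tv = (0, 6, 3) = 3·(0, 2, 1), so λ = 3.
Then T^6 v = λ^6·v = 3^6·(0, 2, 1) = 729·(0, 2, 1) = (0, 1458, 729).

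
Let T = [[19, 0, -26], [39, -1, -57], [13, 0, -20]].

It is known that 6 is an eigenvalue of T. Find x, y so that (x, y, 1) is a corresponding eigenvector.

We need (T - 6I)v = 0.
T - 6I = [[13, 0, -26], [39, -7, -57], [13, 0, -26]].
Row 1: (13)·x + (0)·y + (-26)·1 = 0
Row 2: (39)·x + (-7)·y + (-57)·1 = 0
Row 3: (13)·x + (0)·y + (-26)·1 = 0
Solving gives x = 2, y = 3.
Check: T·(2, 3, 1) = (12, 18, 6) = 6·(2, 3, 1).

2, 3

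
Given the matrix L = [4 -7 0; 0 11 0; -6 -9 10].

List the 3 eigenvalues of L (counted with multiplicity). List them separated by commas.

4, 10, 11

Set up det(sI - L) = 0.
Expanding along the first row, p(s) = s^3 - 25s^2 + 194s - 440.
Rational-root test: s = 4 gives p(4) = 0.
Factor out (s - 4): p(s) = (s - 4)·(s^2 - 21s + 110).
The quadratic factors as (s - 10)·(s - 11).
Eigenvalues: 4, 10, 11.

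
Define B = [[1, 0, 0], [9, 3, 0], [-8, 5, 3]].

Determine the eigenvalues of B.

1, 3, 3

B is lower triangular, so its eigenvalues are the diagonal entries.
Diagonal: 1, 3, 3.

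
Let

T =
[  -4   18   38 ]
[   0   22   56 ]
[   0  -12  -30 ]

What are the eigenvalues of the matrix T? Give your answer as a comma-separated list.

-6, -4, -2

The characteristic polynomial is p(s) = det(sI - T).
Expanding the 3×3 determinant: p(s) = s^3 + 12s^2 + 44s + 48.
Rational-root test: s = -4 gives p(-4) = 0.
Dividing by (s + 4) leaves s^2 + 8s + 12.
The quadratic factors as (s + 6)·(s + 2).
Eigenvalues: -6, -4, -2.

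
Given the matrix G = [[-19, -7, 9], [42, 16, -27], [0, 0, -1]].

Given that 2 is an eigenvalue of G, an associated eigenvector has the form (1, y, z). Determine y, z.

We need (G - 2I)v = 0.
G - 2I = [[-21, -7, 9], [42, 14, -27], [0, 0, -3]].
Row 1: (-21)·1 + (-7)·y + (9)·z = 0
Row 2: (42)·1 + (14)·y + (-27)·z = 0
Row 3: (0)·1 + (0)·y + (-3)·z = 0
Solving gives y = -3, z = 0.
Check: G·(1, -3, 0) = (2, -6, 0) = 2·(1, -3, 0).

-3, 0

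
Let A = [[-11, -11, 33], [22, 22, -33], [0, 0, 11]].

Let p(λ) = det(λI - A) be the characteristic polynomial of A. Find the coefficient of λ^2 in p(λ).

The coefficient of λ^2 of det(λI - A) is −trace(A).
trace(A) = (-11) + (22) + (11) = 22, so the coefficient is -22.

-22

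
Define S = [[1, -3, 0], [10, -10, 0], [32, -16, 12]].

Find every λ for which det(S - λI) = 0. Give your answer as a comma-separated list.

-5, -4, 12

Compute the characteristic polynomial p(t) = det(tI - S).
Cofactor expansion gives p(t) = t^3 - 3t^2 - 88t - 240.
Since p(-4) = 0, t = -4 is a root.
Dividing by (t + 4) leaves t^2 - 7t - 60.
The quadratic factors as (t + 5)·(t - 12).
Eigenvalues: -5, -4, 12.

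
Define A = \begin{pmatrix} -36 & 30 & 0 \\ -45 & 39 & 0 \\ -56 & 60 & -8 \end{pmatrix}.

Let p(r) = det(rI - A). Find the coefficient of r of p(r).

-78

p(r) = r^3 + 5r^2 - 78r - 432.
The coefficient of r is -78.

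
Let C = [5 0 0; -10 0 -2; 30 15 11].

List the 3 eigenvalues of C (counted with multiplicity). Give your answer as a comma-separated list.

The characteristic polynomial is p(λ) = det(λI - C).
Expanding along the first row, p(λ) = λ^3 - 16λ^2 + 85λ - 150.
Try λ = 6: p(6) = 0, so 6 is a root.
Factor out (λ - 6): p(λ) = (λ - 6)·(λ^2 - 10λ + 25).
The quadratic factor is (λ - 5)^2.
Eigenvalues: 5, 5, 6.

5, 5, 6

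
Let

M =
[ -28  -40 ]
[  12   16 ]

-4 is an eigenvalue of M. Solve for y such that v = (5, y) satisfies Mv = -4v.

We need (M + 4I)v = 0.
M + 4I = [[-24, -40], [12, 20]].
Row 1: (-24)·5 + (-40)·y = 0
Row 2: (12)·5 + (20)·y = 0
Solving gives y = -3.
Check: M·(5, -3) = (-20, 12) = -4·(5, -3).

-3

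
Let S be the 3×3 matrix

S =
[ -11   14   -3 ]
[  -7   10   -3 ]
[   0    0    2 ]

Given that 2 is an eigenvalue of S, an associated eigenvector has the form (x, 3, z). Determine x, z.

3, 1

We need (S - 2I)v = 0.
S - 2I = [[-13, 14, -3], [-7, 8, -3], [0, 0, 0]].
Row 1: (-13)·x + (14)·3 + (-3)·z = 0
Row 2: (-7)·x + (8)·3 + (-3)·z = 0
Row 3: (0)·x + (0)·3 + (0)·z = 0
Solving gives x = 3, z = 1.
Check: S·(3, 3, 1) = (6, 6, 2) = 2·(3, 3, 1).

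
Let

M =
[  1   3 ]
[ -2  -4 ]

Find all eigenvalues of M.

det(M - lambda·I) = (1 - lambda)(-4 - lambda) - (3)·(-2) = lambda^2 + 3·lambda + 2.
This factors as (lambda + 2)·(lambda + 1) = 0.
Eigenvalues: -2, -1.

-2, -1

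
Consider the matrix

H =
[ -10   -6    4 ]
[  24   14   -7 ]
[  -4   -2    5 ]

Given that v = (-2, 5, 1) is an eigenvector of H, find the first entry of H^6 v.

First find the eigenvalue: Hv = (-6, 15, 3) = 3·(-2, 5, 1), so λ = 3.
Then H^6 v = λ^6·v = 3^6·(-2, 5, 1) = 729·(-2, 5, 1) = (-1458, 3645, 729).

-1458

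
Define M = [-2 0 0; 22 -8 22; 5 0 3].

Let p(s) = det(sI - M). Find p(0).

-48

p(0) = det(0·I − M) = det(−M) = (−1)^3·det(M).
det(M) = 48, so p(0) = -48.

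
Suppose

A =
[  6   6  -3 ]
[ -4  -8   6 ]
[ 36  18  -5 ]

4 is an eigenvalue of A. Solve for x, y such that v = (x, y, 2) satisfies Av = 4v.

We need (A - 4I)v = 0.
A - 4I = [[2, 6, -3], [-4, -12, 6], [36, 18, -9]].
Row 1: (2)·x + (6)·y + (-3)·2 = 0
Row 2: (-4)·x + (-12)·y + (6)·2 = 0
Row 3: (36)·x + (18)·y + (-9)·2 = 0
Solving gives x = 0, y = 1.
Check: A·(0, 1, 2) = (0, 4, 8) = 4·(0, 1, 2).

0, 1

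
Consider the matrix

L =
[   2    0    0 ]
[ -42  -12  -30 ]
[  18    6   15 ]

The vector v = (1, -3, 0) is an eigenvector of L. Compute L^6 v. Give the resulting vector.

(64, -192, 0)

First find the eigenvalue: Lv = (2, -6, 0) = 2·(1, -3, 0), so λ = 2.
Then L^6 v = λ^6·v = 2^6·(1, -3, 0) = 64·(1, -3, 0) = (64, -192, 0).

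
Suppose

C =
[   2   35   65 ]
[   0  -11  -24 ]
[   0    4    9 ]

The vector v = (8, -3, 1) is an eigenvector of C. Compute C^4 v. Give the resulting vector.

(648, -243, 81)

First find the eigenvalue: Cv = (-24, 9, -3) = -3·(8, -3, 1), so λ = -3.
Then C^4 v = λ^4·v = (-3)^4·(8, -3, 1) = 81·(8, -3, 1) = (648, -243, 81).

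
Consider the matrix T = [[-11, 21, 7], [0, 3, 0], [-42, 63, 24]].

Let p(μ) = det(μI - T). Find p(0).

-90

p(0) = det(0·I − T) = det(−T) = (−1)^3·det(T).
det(T) = 90, so p(0) = -90.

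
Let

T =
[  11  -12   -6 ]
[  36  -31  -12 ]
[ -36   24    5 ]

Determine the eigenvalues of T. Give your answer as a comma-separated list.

Compute the characteristic polynomial p(μ) = det(μI - T).
Cofactor expansion gives p(μ) = μ^3 + 15μ^2 + 63μ + 49.
Rational-root test: μ = -7 gives p(-7) = 0.
Factor out (μ + 7): p(μ) = (μ + 7)·(μ^2 + 8μ + 7).
The quadratic factors as (μ + 7)·(μ + 1).
Eigenvalues: -7, -7, -1.

-7, -7, -1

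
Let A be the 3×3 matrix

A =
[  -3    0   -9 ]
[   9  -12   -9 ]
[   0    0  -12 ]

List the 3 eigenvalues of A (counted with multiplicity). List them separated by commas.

The characteristic polynomial is p(λ) = det(λI - A).
Expanding along the first row, p(λ) = λ^3 + 27λ^2 + 216λ + 432.
Since p(-3) = 0, λ = -3 is a root.
Factor out (λ + 3): p(λ) = (λ + 3)·(λ^2 + 24λ + 144).
The quadratic factor is (λ + 12)^2.
Eigenvalues: -12, -12, -3.

-12, -12, -3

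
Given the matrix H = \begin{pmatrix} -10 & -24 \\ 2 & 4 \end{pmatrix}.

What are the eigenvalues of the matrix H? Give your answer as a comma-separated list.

-4, -2

det(H - λI) = (-10 - λ)(4 - λ) - (-24)·(2) = λ^2 + 6λ + 8.
This factors as (λ + 4)·(λ + 2) = 0.
Eigenvalues: -4, -2.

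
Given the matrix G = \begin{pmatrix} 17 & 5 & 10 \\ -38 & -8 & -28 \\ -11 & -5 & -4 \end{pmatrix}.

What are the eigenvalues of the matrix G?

Set up det(lambda·I - G) = 0.
Cofactor expansion gives p(lambda) = lambda^3 - 5·lambda^2 - 12·lambda + 36.
Rational-root test: lambda = 2 gives p(2) = 0.
Dividing by (lambda - 2) leaves lambda^2 - 3·lambda - 18.
The quadratic factors as (lambda + 3)·(lambda - 6).
Eigenvalues: -3, 2, 6.

-3, 2, 6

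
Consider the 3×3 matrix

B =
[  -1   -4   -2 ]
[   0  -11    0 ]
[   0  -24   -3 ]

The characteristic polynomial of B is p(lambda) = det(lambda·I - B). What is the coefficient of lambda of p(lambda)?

p(lambda) = lambda^3 + 15·lambda^2 + 47·lambda + 33.
The coefficient of lambda is 47.

47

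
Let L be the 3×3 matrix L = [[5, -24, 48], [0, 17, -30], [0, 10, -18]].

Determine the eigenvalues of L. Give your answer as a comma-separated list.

-3, 2, 5

Compute the characteristic polynomial p(r) = det(rI - L).
Expanding along the first row, p(r) = r^3 - 4r^2 - 11r + 30.
Rational-root test: r = 2 gives p(2) = 0.
Factor out (r - 2): p(r) = (r - 2)·(r^2 - 2r - 15).
The quadratic factors as (r + 3)·(r - 5).
Eigenvalues: -3, 2, 5.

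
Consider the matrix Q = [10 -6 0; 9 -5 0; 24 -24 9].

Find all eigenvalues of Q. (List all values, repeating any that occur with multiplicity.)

The characteristic polynomial is p(s) = det(sI - Q).
Expanding the 3×3 determinant: p(s) = s^3 - 14s^2 + 49s - 36.
Try s = 9: p(9) = 0, so 9 is a root.
Factor out (s - 9): p(s) = (s - 9)·(s^2 - 5s + 4).
The quadratic factors as (s - 1)·(s - 4).
Eigenvalues: 1, 4, 9.

1, 4, 9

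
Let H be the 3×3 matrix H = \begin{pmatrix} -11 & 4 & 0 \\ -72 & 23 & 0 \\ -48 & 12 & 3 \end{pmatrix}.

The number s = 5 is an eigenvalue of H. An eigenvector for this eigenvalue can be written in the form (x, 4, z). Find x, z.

1, 0

We need (H - 5I)v = 0.
H - 5I = [[-16, 4, 0], [-72, 18, 0], [-48, 12, -2]].
Row 1: (-16)·x + (4)·4 + (0)·z = 0
Row 2: (-72)·x + (18)·4 + (0)·z = 0
Row 3: (-48)·x + (12)·4 + (-2)·z = 0
Solving gives x = 1, z = 0.
Check: H·(1, 4, 0) = (5, 20, 0) = 5·(1, 4, 0).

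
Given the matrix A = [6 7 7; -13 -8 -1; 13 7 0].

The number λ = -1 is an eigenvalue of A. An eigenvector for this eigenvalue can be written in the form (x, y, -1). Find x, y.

-1, 2

We need (A + 1I)v = 0.
A + 1I = [[7, 7, 7], [-13, -7, -1], [13, 7, 1]].
Row 1: (7)·x + (7)·y + (7)·-1 = 0
Row 2: (-13)·x + (-7)·y + (-1)·-1 = 0
Row 3: (13)·x + (7)·y + (1)·-1 = 0
Solving gives x = -1, y = 2.
Check: A·(-1, 2, -1) = (1, -2, 1) = -1·(-1, 2, -1).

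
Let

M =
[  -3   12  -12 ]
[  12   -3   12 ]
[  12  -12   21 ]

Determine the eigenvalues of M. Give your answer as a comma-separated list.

-3, 9, 9

Set up det(lambda·I - M) = 0.
Cofactor expansion gives p(lambda) = lambda^3 - 15·lambda^2 + 27·lambda + 243.
Since p(-3) = 0, lambda = -3 is a root.
Factor out (lambda + 3): p(lambda) = (lambda + 3)·(lambda^2 - 18·lambda + 81).
The quadratic factor is (lambda - 9)^2.
Eigenvalues: -3, 9, 9.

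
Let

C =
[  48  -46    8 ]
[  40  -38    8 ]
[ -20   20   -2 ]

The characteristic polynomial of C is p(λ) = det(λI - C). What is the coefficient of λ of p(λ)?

-4

p(λ) = λ^3 - 8λ^2 - 4λ + 32.
The coefficient of λ is -4.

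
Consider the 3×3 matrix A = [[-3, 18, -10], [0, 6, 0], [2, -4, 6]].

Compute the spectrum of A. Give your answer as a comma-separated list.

1, 2, 6

Set up det(rI - A) = 0.
Cofactor expansion gives p(r) = r^3 - 9r^2 + 20r - 12.
Try r = 1: p(1) = 0, so 1 is a root.
Factor out (r - 1): p(r) = (r - 1)·(r^2 - 8r + 12).
The quadratic factors as (r - 2)·(r - 6).
Eigenvalues: 1, 2, 6.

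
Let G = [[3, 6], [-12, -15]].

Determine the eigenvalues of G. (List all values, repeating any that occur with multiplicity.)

-9, -3

det(G - μI) = (3 - μ)(-15 - μ) - (6)·(-12) = μ^2 + 12μ + 27.
This factors as (μ + 9)·(μ + 3) = 0.
Eigenvalues: -9, -3.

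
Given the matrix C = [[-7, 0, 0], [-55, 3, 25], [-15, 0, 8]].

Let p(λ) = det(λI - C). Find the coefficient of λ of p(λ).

-53

p(λ) = λ^3 - 4λ^2 - 53λ + 168.
The coefficient of λ is -53.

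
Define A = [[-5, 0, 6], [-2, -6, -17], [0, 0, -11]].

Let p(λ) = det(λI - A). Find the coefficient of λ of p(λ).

p(λ) = λ^3 + 22λ^2 + 151λ + 330.
The coefficient of λ is 151.

151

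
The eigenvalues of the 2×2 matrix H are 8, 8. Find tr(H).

16

trace(H) is the sum of the eigenvalues: (8) + (8) = 16.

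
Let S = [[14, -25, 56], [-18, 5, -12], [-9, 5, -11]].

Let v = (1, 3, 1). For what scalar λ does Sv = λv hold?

-5

Compute Sv: S·(1, 3, 1) = (-5, -15, -5).
Since Sv = λv, compare component 1: -5 = λ·1, so λ = -5.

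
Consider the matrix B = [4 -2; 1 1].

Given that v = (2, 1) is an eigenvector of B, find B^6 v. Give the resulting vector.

(1458, 729)

First find the eigenvalue: Bv = (6, 3) = 3·(2, 1), so λ = 3.
Then B^6 v = λ^6·v = 3^6·(2, 1) = 729·(2, 1) = (1458, 729).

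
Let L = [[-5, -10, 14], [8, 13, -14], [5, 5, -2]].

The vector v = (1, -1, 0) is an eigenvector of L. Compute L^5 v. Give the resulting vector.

(3125, -3125, 0)

First find the eigenvalue: Lv = (5, -5, 0) = 5·(1, -1, 0), so λ = 5.
Then L^5 v = λ^5·v = 5^5·(1, -1, 0) = 3125·(1, -1, 0) = (3125, -3125, 0).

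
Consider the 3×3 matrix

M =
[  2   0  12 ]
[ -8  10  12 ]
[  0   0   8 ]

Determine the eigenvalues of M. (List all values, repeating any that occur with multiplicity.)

Compute the characteristic polynomial p(λ) = det(λI - M).
Expanding the 3×3 determinant: p(λ) = λ^3 - 20λ^2 + 116λ - 160.
Rational-root test: λ = 2 gives p(2) = 0.
Factor out (λ - 2): p(λ) = (λ - 2)·(λ^2 - 18λ + 80).
The quadratic factors as (λ - 8)·(λ - 10).
Eigenvalues: 2, 8, 10.

2, 8, 10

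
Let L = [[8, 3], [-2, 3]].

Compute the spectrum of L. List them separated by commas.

det(L - tI) = (8 - t)(3 - t) - (3)·(-2) = t^2 - 11t + 30.
This factors as (t - 5)·(t - 6) = 0.
Eigenvalues: 5, 6.

5, 6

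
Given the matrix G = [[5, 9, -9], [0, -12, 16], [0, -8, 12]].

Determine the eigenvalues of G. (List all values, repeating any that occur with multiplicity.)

-4, 4, 5

The characteristic polynomial is p(lambda) = det(lambda·I - G).
Expanding the 3×3 determinant: p(lambda) = lambda^3 - 5·lambda^2 - 16·lambda + 80.
Try lambda = 4: p(4) = 0, so 4 is a root.
Factor out (lambda - 4): p(lambda) = (lambda - 4)·(lambda^2 - lambda - 20).
The quadratic factors as (lambda + 4)·(lambda - 5).
Eigenvalues: -4, 4, 5.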